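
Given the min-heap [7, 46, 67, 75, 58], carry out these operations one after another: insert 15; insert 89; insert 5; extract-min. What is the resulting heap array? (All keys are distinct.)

[7, 46, 15, 75, 58, 67, 89]

insert 15:
  append 15 at index 5 → [7, 46, 67, 75, 58, 15]
  15 < parent 67 at index 2, swap → [7, 46, 15, 75, 58, 67]
insert 89:
  append 89 at index 6 → [7, 46, 15, 75, 58, 67, 89] (no swap needed)
insert 5:
  append 5 at index 7 → [7, 46, 15, 75, 58, 67, 89, 5]
  5 < parent 75 at index 3, swap → [7, 46, 15, 5, 58, 67, 89, 75]
  5 < parent 46 at index 1, swap → [7, 5, 15, 46, 58, 67, 89, 75]
  5 < parent 7 at index 0, swap → [5, 7, 15, 46, 58, 67, 89, 75]
extract-min → returns 5:
  remove root 5; move last element 75 to root → [75, 7, 15, 46, 58, 67, 89]
  75 vs smaller child 7 at index 1, swap → [7, 75, 15, 46, 58, 67, 89]
  75 vs smaller child 46 at index 3, swap → [7, 46, 15, 75, 58, 67, 89]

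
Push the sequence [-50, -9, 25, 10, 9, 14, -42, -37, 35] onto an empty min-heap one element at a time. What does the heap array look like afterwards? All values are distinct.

[-50, -37, -42, -9, 9, 25, 14, 10, 35]

Insert -50:
  append -50 at index 0 → [-50] (no swap needed)
Insert -9:
  append -9 at index 1 → [-50, -9] (no swap needed)
Insert 25:
  append 25 at index 2 → [-50, -9, 25] (no swap needed)
Insert 10:
  append 10 at index 3 → [-50, -9, 25, 10] (no swap needed)
Insert 9:
  append 9 at index 4 → [-50, -9, 25, 10, 9] (no swap needed)
Insert 14:
  append 14 at index 5 → [-50, -9, 25, 10, 9, 14]
  14 < parent 25 at index 2, swap → [-50, -9, 14, 10, 9, 25]
Insert -42:
  append -42 at index 6 → [-50, -9, 14, 10, 9, 25, -42]
  -42 < parent 14 at index 2, swap → [-50, -9, -42, 10, 9, 25, 14]
Insert -37:
  append -37 at index 7 → [-50, -9, -42, 10, 9, 25, 14, -37]
  -37 < parent 10 at index 3, swap → [-50, -9, -42, -37, 9, 25, 14, 10]
  -37 < parent -9 at index 1, swap → [-50, -37, -42, -9, 9, 25, 14, 10]
Insert 35:
  append 35 at index 8 → [-50, -37, -42, -9, 9, 25, 14, 10, 35] (no swap needed)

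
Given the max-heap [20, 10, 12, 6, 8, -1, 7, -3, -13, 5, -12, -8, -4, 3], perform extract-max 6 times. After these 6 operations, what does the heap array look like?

[5, -3, 3, -8, -4, -1, -12, -13]

extract-max #1 returns 20:
  remove root 20; move last element 3 to root → [3, 10, 12, 6, 8, -1, 7, -3, -13, 5, -12, -8, -4]
  3 vs larger child 12 at index 2, swap → [12, 10, 3, 6, 8, -1, 7, -3, -13, 5, -12, -8, -4]
  3 vs larger child 7 at index 6, swap → [12, 10, 7, 6, 8, -1, 3, -3, -13, 5, -12, -8, -4]
extract-max #2 returns 12:
  remove root 12; move last element -4 to root → [-4, 10, 7, 6, 8, -1, 3, -3, -13, 5, -12, -8]
  -4 vs larger child 10 at index 1, swap → [10, -4, 7, 6, 8, -1, 3, -3, -13, 5, -12, -8]
  -4 vs larger child 8 at index 4, swap → [10, 8, 7, 6, -4, -1, 3, -3, -13, 5, -12, -8]
  -4 vs larger child 5 at index 9, swap → [10, 8, 7, 6, 5, -1, 3, -3, -13, -4, -12, -8]
extract-max #3 returns 10:
  remove root 10; move last element -8 to root → [-8, 8, 7, 6, 5, -1, 3, -3, -13, -4, -12]
  -8 vs larger child 8 at index 1, swap → [8, -8, 7, 6, 5, -1, 3, -3, -13, -4, -12]
  -8 vs larger child 6 at index 3, swap → [8, 6, 7, -8, 5, -1, 3, -3, -13, -4, -12]
  -8 vs larger child -3 at index 7, swap → [8, 6, 7, -3, 5, -1, 3, -8, -13, -4, -12]
extract-max #4 returns 8:
  remove root 8; move last element -12 to root → [-12, 6, 7, -3, 5, -1, 3, -8, -13, -4]
  -12 vs larger child 7 at index 2, swap → [7, 6, -12, -3, 5, -1, 3, -8, -13, -4]
  -12 vs larger child 3 at index 6, swap → [7, 6, 3, -3, 5, -1, -12, -8, -13, -4]
extract-max #5 returns 7:
  remove root 7; move last element -4 to root → [-4, 6, 3, -3, 5, -1, -12, -8, -13]
  -4 vs larger child 6 at index 1, swap → [6, -4, 3, -3, 5, -1, -12, -8, -13]
  -4 vs larger child 5 at index 4, swap → [6, 5, 3, -3, -4, -1, -12, -8, -13]
extract-max #6 returns 6:
  remove root 6; move last element -13 to root → [-13, 5, 3, -3, -4, -1, -12, -8]
  -13 vs larger child 5 at index 1, swap → [5, -13, 3, -3, -4, -1, -12, -8]
  -13 vs larger child -3 at index 3, swap → [5, -3, 3, -13, -4, -1, -12, -8]
  -13 vs only child -8 at index 7, swap → [5, -3, 3, -8, -4, -1, -12, -13]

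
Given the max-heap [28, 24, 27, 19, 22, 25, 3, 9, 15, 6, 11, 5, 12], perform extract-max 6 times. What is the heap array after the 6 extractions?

extract-max #1 returns 28:
  remove root 28; move last element 12 to root → [12, 24, 27, 19, 22, 25, 3, 9, 15, 6, 11, 5]
  12 vs larger child 27 at index 2, swap → [27, 24, 12, 19, 22, 25, 3, 9, 15, 6, 11, 5]
  12 vs larger child 25 at index 5, swap → [27, 24, 25, 19, 22, 12, 3, 9, 15, 6, 11, 5]
extract-max #2 returns 27:
  remove root 27; move last element 5 to root → [5, 24, 25, 19, 22, 12, 3, 9, 15, 6, 11]
  5 vs larger child 25 at index 2, swap → [25, 24, 5, 19, 22, 12, 3, 9, 15, 6, 11]
  5 vs larger child 12 at index 5, swap → [25, 24, 12, 19, 22, 5, 3, 9, 15, 6, 11]
extract-max #3 returns 25:
  remove root 25; move last element 11 to root → [11, 24, 12, 19, 22, 5, 3, 9, 15, 6]
  11 vs larger child 24 at index 1, swap → [24, 11, 12, 19, 22, 5, 3, 9, 15, 6]
  11 vs larger child 22 at index 4, swap → [24, 22, 12, 19, 11, 5, 3, 9, 15, 6]
extract-max #4 returns 24:
  remove root 24; move last element 6 to root → [6, 22, 12, 19, 11, 5, 3, 9, 15]
  6 vs larger child 22 at index 1, swap → [22, 6, 12, 19, 11, 5, 3, 9, 15]
  6 vs larger child 19 at index 3, swap → [22, 19, 12, 6, 11, 5, 3, 9, 15]
  6 vs larger child 15 at index 8, swap → [22, 19, 12, 15, 11, 5, 3, 9, 6]
extract-max #5 returns 22:
  remove root 22; move last element 6 to root → [6, 19, 12, 15, 11, 5, 3, 9]
  6 vs larger child 19 at index 1, swap → [19, 6, 12, 15, 11, 5, 3, 9]
  6 vs larger child 15 at index 3, swap → [19, 15, 12, 6, 11, 5, 3, 9]
  6 vs only child 9 at index 7, swap → [19, 15, 12, 9, 11, 5, 3, 6]
extract-max #6 returns 19:
  remove root 19; move last element 6 to root → [6, 15, 12, 9, 11, 5, 3]
  6 vs larger child 15 at index 1, swap → [15, 6, 12, 9, 11, 5, 3]
  6 vs larger child 11 at index 4, swap → [15, 11, 12, 9, 6, 5, 3]

[15, 11, 12, 9, 6, 5, 3]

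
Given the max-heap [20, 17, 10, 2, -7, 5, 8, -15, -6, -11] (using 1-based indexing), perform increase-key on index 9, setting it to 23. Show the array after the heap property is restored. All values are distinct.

[23, 20, 10, 17, -7, 5, 8, -15, 2, -11]

set index 9 from -6 to 23 → [20, 17, 10, 2, -7, 5, 8, -15, 23, -11]
23 > parent 2 at index 4, swap → [20, 17, 10, 23, -7, 5, 8, -15, 2, -11]
23 > parent 17 at index 2, swap → [20, 23, 10, 17, -7, 5, 8, -15, 2, -11]
23 > parent 20 at index 1, swap → [23, 20, 10, 17, -7, 5, 8, -15, 2, -11]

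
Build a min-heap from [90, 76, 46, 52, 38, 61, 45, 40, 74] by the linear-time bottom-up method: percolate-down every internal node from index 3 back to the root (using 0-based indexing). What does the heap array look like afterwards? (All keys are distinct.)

[38, 40, 45, 52, 76, 61, 46, 90, 74]

sift down from index 3:
  52 vs smaller child 40 at index 7, swap → [90, 76, 46, 40, 38, 61, 45, 52, 74]
sift down from index 2:
  46 vs smaller child 45 at index 6, swap → [90, 76, 45, 40, 38, 61, 46, 52, 74]
sift down from index 1:
  76 vs smaller child 38 at index 4, swap → [90, 38, 45, 40, 76, 61, 46, 52, 74]
sift down from index 0:
  90 vs smaller child 38 at index 1, swap → [38, 90, 45, 40, 76, 61, 46, 52, 74]
  90 vs smaller child 40 at index 3, swap → [38, 40, 45, 90, 76, 61, 46, 52, 74]
  90 vs smaller child 52 at index 7, swap → [38, 40, 45, 52, 76, 61, 46, 90, 74]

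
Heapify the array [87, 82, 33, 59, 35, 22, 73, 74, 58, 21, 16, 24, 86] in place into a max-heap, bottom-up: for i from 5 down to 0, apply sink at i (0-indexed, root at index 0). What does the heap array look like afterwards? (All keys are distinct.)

[87, 82, 86, 74, 35, 33, 73, 59, 58, 21, 16, 24, 22]

sift down from index 5:
  22 vs larger child 86 at index 12, swap → [87, 82, 33, 59, 35, 86, 73, 74, 58, 21, 16, 24, 22]
sift down from index 4: already satisfies heap property
sift down from index 3:
  59 vs larger child 74 at index 7, swap → [87, 82, 33, 74, 35, 86, 73, 59, 58, 21, 16, 24, 22]
sift down from index 2:
  33 vs larger child 86 at index 5, swap → [87, 82, 86, 74, 35, 33, 73, 59, 58, 21, 16, 24, 22]
sift down from index 1: already satisfies heap property
sift down from index 0: already satisfies heap property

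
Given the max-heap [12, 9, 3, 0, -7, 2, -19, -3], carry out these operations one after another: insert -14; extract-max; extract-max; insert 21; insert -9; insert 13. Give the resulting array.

[21, 13, 2, 0, 3, -14, -19, -3, -9, -7]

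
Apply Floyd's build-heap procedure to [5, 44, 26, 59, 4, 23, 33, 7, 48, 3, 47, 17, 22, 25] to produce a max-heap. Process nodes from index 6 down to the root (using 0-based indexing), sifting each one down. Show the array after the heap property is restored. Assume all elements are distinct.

[59, 48, 33, 44, 47, 23, 26, 7, 5, 3, 4, 17, 22, 25]

sift down from index 6: already satisfies heap property
sift down from index 5: already satisfies heap property
sift down from index 4:
  4 vs larger child 47 at index 10, swap → [5, 44, 26, 59, 47, 23, 33, 7, 48, 3, 4, 17, 22, 25]
sift down from index 3: already satisfies heap property
sift down from index 2:
  26 vs larger child 33 at index 6, swap → [5, 44, 33, 59, 47, 23, 26, 7, 48, 3, 4, 17, 22, 25]
sift down from index 1:
  44 vs larger child 59 at index 3, swap → [5, 59, 33, 44, 47, 23, 26, 7, 48, 3, 4, 17, 22, 25]
  44 vs larger child 48 at index 8, swap → [5, 59, 33, 48, 47, 23, 26, 7, 44, 3, 4, 17, 22, 25]
sift down from index 0:
  5 vs larger child 59 at index 1, swap → [59, 5, 33, 48, 47, 23, 26, 7, 44, 3, 4, 17, 22, 25]
  5 vs larger child 48 at index 3, swap → [59, 48, 33, 5, 47, 23, 26, 7, 44, 3, 4, 17, 22, 25]
  5 vs larger child 44 at index 8, swap → [59, 48, 33, 44, 47, 23, 26, 7, 5, 3, 4, 17, 22, 25]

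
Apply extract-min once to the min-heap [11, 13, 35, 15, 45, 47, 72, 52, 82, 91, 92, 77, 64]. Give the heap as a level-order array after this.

[13, 15, 35, 52, 45, 47, 72, 64, 82, 91, 92, 77]

remove root 11; move last element 64 to root → [64, 13, 35, 15, 45, 47, 72, 52, 82, 91, 92, 77]
64 vs smaller child 13 at index 1, swap → [13, 64, 35, 15, 45, 47, 72, 52, 82, 91, 92, 77]
64 vs smaller child 15 at index 3, swap → [13, 15, 35, 64, 45, 47, 72, 52, 82, 91, 92, 77]
64 vs smaller child 52 at index 7, swap → [13, 15, 35, 52, 45, 47, 72, 64, 82, 91, 92, 77]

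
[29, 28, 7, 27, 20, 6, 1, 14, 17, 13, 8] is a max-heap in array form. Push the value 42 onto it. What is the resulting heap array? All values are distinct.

[42, 28, 29, 27, 20, 7, 1, 14, 17, 13, 8, 6]

append 42 at index 11 → [29, 28, 7, 27, 20, 6, 1, 14, 17, 13, 8, 42]
42 > parent 6 at index 5, swap → [29, 28, 7, 27, 20, 42, 1, 14, 17, 13, 8, 6]
42 > parent 7 at index 2, swap → [29, 28, 42, 27, 20, 7, 1, 14, 17, 13, 8, 6]
42 > parent 29 at index 0, swap → [42, 28, 29, 27, 20, 7, 1, 14, 17, 13, 8, 6]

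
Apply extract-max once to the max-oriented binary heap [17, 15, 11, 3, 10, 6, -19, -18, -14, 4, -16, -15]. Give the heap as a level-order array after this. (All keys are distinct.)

[15, 10, 11, 3, 4, 6, -19, -18, -14, -15, -16]

remove root 17; move last element -15 to root → [-15, 15, 11, 3, 10, 6, -19, -18, -14, 4, -16]
-15 vs larger child 15 at index 1, swap → [15, -15, 11, 3, 10, 6, -19, -18, -14, 4, -16]
-15 vs larger child 10 at index 4, swap → [15, 10, 11, 3, -15, 6, -19, -18, -14, 4, -16]
-15 vs larger child 4 at index 9, swap → [15, 10, 11, 3, 4, 6, -19, -18, -14, -15, -16]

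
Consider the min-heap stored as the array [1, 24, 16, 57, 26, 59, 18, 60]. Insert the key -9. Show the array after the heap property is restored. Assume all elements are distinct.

append -9 at index 8 → [1, 24, 16, 57, 26, 59, 18, 60, -9]
-9 < parent 57 at index 3, swap → [1, 24, 16, -9, 26, 59, 18, 60, 57]
-9 < parent 24 at index 1, swap → [1, -9, 16, 24, 26, 59, 18, 60, 57]
-9 < parent 1 at index 0, swap → [-9, 1, 16, 24, 26, 59, 18, 60, 57]

[-9, 1, 16, 24, 26, 59, 18, 60, 57]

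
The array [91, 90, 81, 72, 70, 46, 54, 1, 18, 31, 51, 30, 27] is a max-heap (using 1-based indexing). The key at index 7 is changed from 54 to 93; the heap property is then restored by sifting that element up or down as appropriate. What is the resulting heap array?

[93, 90, 91, 72, 70, 46, 81, 1, 18, 31, 51, 30, 27]

set index 7 from 54 to 93 → [91, 90, 81, 72, 70, 46, 93, 1, 18, 31, 51, 30, 27]
93 > parent 81 at index 3, swap → [91, 90, 93, 72, 70, 46, 81, 1, 18, 31, 51, 30, 27]
93 > parent 91 at index 1, swap → [93, 90, 91, 72, 70, 46, 81, 1, 18, 31, 51, 30, 27]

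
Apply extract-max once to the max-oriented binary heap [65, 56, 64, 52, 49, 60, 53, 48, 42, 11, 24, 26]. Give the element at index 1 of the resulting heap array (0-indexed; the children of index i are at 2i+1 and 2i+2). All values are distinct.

remove root 65; move last element 26 to root → [26, 56, 64, 52, 49, 60, 53, 48, 42, 11, 24]
26 vs larger child 64 at index 2, swap → [64, 56, 26, 52, 49, 60, 53, 48, 42, 11, 24]
26 vs larger child 60 at index 5, swap → [64, 56, 60, 52, 49, 26, 53, 48, 42, 11, 24]
resulting array: [64, 56, 60, 52, 49, 26, 53, 48, 42, 11, 24]

56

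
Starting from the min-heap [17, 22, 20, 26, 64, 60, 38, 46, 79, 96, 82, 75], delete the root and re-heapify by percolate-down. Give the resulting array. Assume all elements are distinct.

remove root 17; move last element 75 to root → [75, 22, 20, 26, 64, 60, 38, 46, 79, 96, 82]
75 vs smaller child 20 at index 2, swap → [20, 22, 75, 26, 64, 60, 38, 46, 79, 96, 82]
75 vs smaller child 38 at index 6, swap → [20, 22, 38, 26, 64, 60, 75, 46, 79, 96, 82]

[20, 22, 38, 26, 64, 60, 75, 46, 79, 96, 82]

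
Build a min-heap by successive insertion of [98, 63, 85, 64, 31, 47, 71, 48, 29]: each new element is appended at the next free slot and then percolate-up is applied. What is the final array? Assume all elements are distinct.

[29, 31, 47, 48, 64, 85, 71, 98, 63]

Insert 98:
  append 98 at index 0 → [98] (no swap needed)
Insert 63:
  append 63 at index 1 → [98, 63]
  63 < parent 98 at index 0, swap → [63, 98]
Insert 85:
  append 85 at index 2 → [63, 98, 85] (no swap needed)
Insert 64:
  append 64 at index 3 → [63, 98, 85, 64]
  64 < parent 98 at index 1, swap → [63, 64, 85, 98]
Insert 31:
  append 31 at index 4 → [63, 64, 85, 98, 31]
  31 < parent 64 at index 1, swap → [63, 31, 85, 98, 64]
  31 < parent 63 at index 0, swap → [31, 63, 85, 98, 64]
Insert 47:
  append 47 at index 5 → [31, 63, 85, 98, 64, 47]
  47 < parent 85 at index 2, swap → [31, 63, 47, 98, 64, 85]
Insert 71:
  append 71 at index 6 → [31, 63, 47, 98, 64, 85, 71] (no swap needed)
Insert 48:
  append 48 at index 7 → [31, 63, 47, 98, 64, 85, 71, 48]
  48 < parent 98 at index 3, swap → [31, 63, 47, 48, 64, 85, 71, 98]
  48 < parent 63 at index 1, swap → [31, 48, 47, 63, 64, 85, 71, 98]
Insert 29:
  append 29 at index 8 → [31, 48, 47, 63, 64, 85, 71, 98, 29]
  29 < parent 63 at index 3, swap → [31, 48, 47, 29, 64, 85, 71, 98, 63]
  29 < parent 48 at index 1, swap → [31, 29, 47, 48, 64, 85, 71, 98, 63]
  29 < parent 31 at index 0, swap → [29, 31, 47, 48, 64, 85, 71, 98, 63]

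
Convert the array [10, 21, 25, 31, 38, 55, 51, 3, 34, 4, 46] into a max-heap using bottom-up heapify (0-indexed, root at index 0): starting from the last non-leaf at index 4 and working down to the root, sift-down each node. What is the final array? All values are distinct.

[55, 46, 51, 34, 38, 25, 10, 3, 31, 4, 21]

sift down from index 4:
  38 vs larger child 46 at index 10, swap → [10, 21, 25, 31, 46, 55, 51, 3, 34, 4, 38]
sift down from index 3:
  31 vs larger child 34 at index 8, swap → [10, 21, 25, 34, 46, 55, 51, 3, 31, 4, 38]
sift down from index 2:
  25 vs larger child 55 at index 5, swap → [10, 21, 55, 34, 46, 25, 51, 3, 31, 4, 38]
sift down from index 1:
  21 vs larger child 46 at index 4, swap → [10, 46, 55, 34, 21, 25, 51, 3, 31, 4, 38]
  21 vs larger child 38 at index 10, swap → [10, 46, 55, 34, 38, 25, 51, 3, 31, 4, 21]
sift down from index 0:
  10 vs larger child 55 at index 2, swap → [55, 46, 10, 34, 38, 25, 51, 3, 31, 4, 21]
  10 vs larger child 51 at index 6, swap → [55, 46, 51, 34, 38, 25, 10, 3, 31, 4, 21]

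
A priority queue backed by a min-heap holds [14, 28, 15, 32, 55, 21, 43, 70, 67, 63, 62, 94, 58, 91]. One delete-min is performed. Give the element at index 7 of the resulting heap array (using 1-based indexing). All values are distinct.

43

remove root 14; move last element 91 to root → [91, 28, 15, 32, 55, 21, 43, 70, 67, 63, 62, 94, 58]
91 vs smaller child 15 at index 3, swap → [15, 28, 91, 32, 55, 21, 43, 70, 67, 63, 62, 94, 58]
91 vs smaller child 21 at index 6, swap → [15, 28, 21, 32, 55, 91, 43, 70, 67, 63, 62, 94, 58]
91 vs smaller child 58 at index 13, swap → [15, 28, 21, 32, 55, 58, 43, 70, 67, 63, 62, 94, 91]
resulting array: [15, 28, 21, 32, 55, 58, 43, 70, 67, 63, 62, 94, 91]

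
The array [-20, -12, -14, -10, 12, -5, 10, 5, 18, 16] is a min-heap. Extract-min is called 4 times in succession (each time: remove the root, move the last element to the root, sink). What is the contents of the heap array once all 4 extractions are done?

extract-min #1 returns -20:
  remove root -20; move last element 16 to root → [16, -12, -14, -10, 12, -5, 10, 5, 18]
  16 vs smaller child -14 at index 2, swap → [-14, -12, 16, -10, 12, -5, 10, 5, 18]
  16 vs smaller child -5 at index 5, swap → [-14, -12, -5, -10, 12, 16, 10, 5, 18]
extract-min #2 returns -14:
  remove root -14; move last element 18 to root → [18, -12, -5, -10, 12, 16, 10, 5]
  18 vs smaller child -12 at index 1, swap → [-12, 18, -5, -10, 12, 16, 10, 5]
  18 vs smaller child -10 at index 3, swap → [-12, -10, -5, 18, 12, 16, 10, 5]
  18 vs only child 5 at index 7, swap → [-12, -10, -5, 5, 12, 16, 10, 18]
extract-min #3 returns -12:
  remove root -12; move last element 18 to root → [18, -10, -5, 5, 12, 16, 10]
  18 vs smaller child -10 at index 1, swap → [-10, 18, -5, 5, 12, 16, 10]
  18 vs smaller child 5 at index 3, swap → [-10, 5, -5, 18, 12, 16, 10]
extract-min #4 returns -10:
  remove root -10; move last element 10 to root → [10, 5, -5, 18, 12, 16]
  10 vs smaller child -5 at index 2, swap → [-5, 5, 10, 18, 12, 16]

[-5, 5, 10, 18, 12, 16]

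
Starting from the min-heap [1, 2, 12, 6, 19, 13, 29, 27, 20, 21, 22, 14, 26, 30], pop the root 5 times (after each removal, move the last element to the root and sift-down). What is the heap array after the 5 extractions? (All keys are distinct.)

extract-min #1 returns 1:
  remove root 1; move last element 30 to root → [30, 2, 12, 6, 19, 13, 29, 27, 20, 21, 22, 14, 26]
  30 vs smaller child 2 at index 1, swap → [2, 30, 12, 6, 19, 13, 29, 27, 20, 21, 22, 14, 26]
  30 vs smaller child 6 at index 3, swap → [2, 6, 12, 30, 19, 13, 29, 27, 20, 21, 22, 14, 26]
  30 vs smaller child 20 at index 8, swap → [2, 6, 12, 20, 19, 13, 29, 27, 30, 21, 22, 14, 26]
extract-min #2 returns 2:
  remove root 2; move last element 26 to root → [26, 6, 12, 20, 19, 13, 29, 27, 30, 21, 22, 14]
  26 vs smaller child 6 at index 1, swap → [6, 26, 12, 20, 19, 13, 29, 27, 30, 21, 22, 14]
  26 vs smaller child 19 at index 4, swap → [6, 19, 12, 20, 26, 13, 29, 27, 30, 21, 22, 14]
  26 vs smaller child 21 at index 9, swap → [6, 19, 12, 20, 21, 13, 29, 27, 30, 26, 22, 14]
extract-min #3 returns 6:
  remove root 6; move last element 14 to root → [14, 19, 12, 20, 21, 13, 29, 27, 30, 26, 22]
  14 vs smaller child 12 at index 2, swap → [12, 19, 14, 20, 21, 13, 29, 27, 30, 26, 22]
  14 vs smaller child 13 at index 5, swap → [12, 19, 13, 20, 21, 14, 29, 27, 30, 26, 22]
extract-min #4 returns 12:
  remove root 12; move last element 22 to root → [22, 19, 13, 20, 21, 14, 29, 27, 30, 26]
  22 vs smaller child 13 at index 2, swap → [13, 19, 22, 20, 21, 14, 29, 27, 30, 26]
  22 vs smaller child 14 at index 5, swap → [13, 19, 14, 20, 21, 22, 29, 27, 30, 26]
extract-min #5 returns 13:
  remove root 13; move last element 26 to root → [26, 19, 14, 20, 21, 22, 29, 27, 30]
  26 vs smaller child 14 at index 2, swap → [14, 19, 26, 20, 21, 22, 29, 27, 30]
  26 vs smaller child 22 at index 5, swap → [14, 19, 22, 20, 21, 26, 29, 27, 30]

[14, 19, 22, 20, 21, 26, 29, 27, 30]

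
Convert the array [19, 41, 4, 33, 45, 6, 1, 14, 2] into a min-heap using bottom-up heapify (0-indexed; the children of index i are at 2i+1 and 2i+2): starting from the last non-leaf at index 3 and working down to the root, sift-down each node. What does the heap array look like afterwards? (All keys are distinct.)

[1, 2, 4, 14, 45, 6, 19, 41, 33]

sift down from index 3:
  33 vs smaller child 2 at index 8, swap → [19, 41, 4, 2, 45, 6, 1, 14, 33]
sift down from index 2:
  4 vs smaller child 1 at index 6, swap → [19, 41, 1, 2, 45, 6, 4, 14, 33]
sift down from index 1:
  41 vs smaller child 2 at index 3, swap → [19, 2, 1, 41, 45, 6, 4, 14, 33]
  41 vs smaller child 14 at index 7, swap → [19, 2, 1, 14, 45, 6, 4, 41, 33]
sift down from index 0:
  19 vs smaller child 1 at index 2, swap → [1, 2, 19, 14, 45, 6, 4, 41, 33]
  19 vs smaller child 4 at index 6, swap → [1, 2, 4, 14, 45, 6, 19, 41, 33]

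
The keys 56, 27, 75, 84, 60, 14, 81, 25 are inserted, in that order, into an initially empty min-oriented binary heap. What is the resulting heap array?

[14, 25, 27, 56, 60, 75, 81, 84]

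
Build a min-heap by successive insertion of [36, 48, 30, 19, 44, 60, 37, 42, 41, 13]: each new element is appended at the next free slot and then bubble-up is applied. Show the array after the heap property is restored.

Insert 36:
  append 36 at index 0 → [36] (no swap needed)
Insert 48:
  append 48 at index 1 → [36, 48] (no swap needed)
Insert 30:
  append 30 at index 2 → [36, 48, 30]
  30 < parent 36 at index 0, swap → [30, 48, 36]
Insert 19:
  append 19 at index 3 → [30, 48, 36, 19]
  19 < parent 48 at index 1, swap → [30, 19, 36, 48]
  19 < parent 30 at index 0, swap → [19, 30, 36, 48]
Insert 44:
  append 44 at index 4 → [19, 30, 36, 48, 44] (no swap needed)
Insert 60:
  append 60 at index 5 → [19, 30, 36, 48, 44, 60] (no swap needed)
Insert 37:
  append 37 at index 6 → [19, 30, 36, 48, 44, 60, 37] (no swap needed)
Insert 42:
  append 42 at index 7 → [19, 30, 36, 48, 44, 60, 37, 42]
  42 < parent 48 at index 3, swap → [19, 30, 36, 42, 44, 60, 37, 48]
Insert 41:
  append 41 at index 8 → [19, 30, 36, 42, 44, 60, 37, 48, 41]
  41 < parent 42 at index 3, swap → [19, 30, 36, 41, 44, 60, 37, 48, 42]
Insert 13:
  append 13 at index 9 → [19, 30, 36, 41, 44, 60, 37, 48, 42, 13]
  13 < parent 44 at index 4, swap → [19, 30, 36, 41, 13, 60, 37, 48, 42, 44]
  13 < parent 30 at index 1, swap → [19, 13, 36, 41, 30, 60, 37, 48, 42, 44]
  13 < parent 19 at index 0, swap → [13, 19, 36, 41, 30, 60, 37, 48, 42, 44]

[13, 19, 36, 41, 30, 60, 37, 48, 42, 44]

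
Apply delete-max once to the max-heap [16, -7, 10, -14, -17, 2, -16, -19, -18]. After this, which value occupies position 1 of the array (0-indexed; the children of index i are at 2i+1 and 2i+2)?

-7

remove root 16; move last element -18 to root → [-18, -7, 10, -14, -17, 2, -16, -19]
-18 vs larger child 10 at index 2, swap → [10, -7, -18, -14, -17, 2, -16, -19]
-18 vs larger child 2 at index 5, swap → [10, -7, 2, -14, -17, -18, -16, -19]
resulting array: [10, -7, 2, -14, -17, -18, -16, -19]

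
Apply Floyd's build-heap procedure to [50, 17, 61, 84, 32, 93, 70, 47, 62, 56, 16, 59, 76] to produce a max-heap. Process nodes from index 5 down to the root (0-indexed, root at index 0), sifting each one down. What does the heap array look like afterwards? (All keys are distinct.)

sift down from index 5: already satisfies heap property
sift down from index 4:
  32 vs larger child 56 at index 9, swap → [50, 17, 61, 84, 56, 93, 70, 47, 62, 32, 16, 59, 76]
sift down from index 3: already satisfies heap property
sift down from index 2:
  61 vs larger child 93 at index 5, swap → [50, 17, 93, 84, 56, 61, 70, 47, 62, 32, 16, 59, 76]
  61 vs larger child 76 at index 12, swap → [50, 17, 93, 84, 56, 76, 70, 47, 62, 32, 16, 59, 61]
sift down from index 1:
  17 vs larger child 84 at index 3, swap → [50, 84, 93, 17, 56, 76, 70, 47, 62, 32, 16, 59, 61]
  17 vs larger child 62 at index 8, swap → [50, 84, 93, 62, 56, 76, 70, 47, 17, 32, 16, 59, 61]
sift down from index 0:
  50 vs larger child 93 at index 2, swap → [93, 84, 50, 62, 56, 76, 70, 47, 17, 32, 16, 59, 61]
  50 vs larger child 76 at index 5, swap → [93, 84, 76, 62, 56, 50, 70, 47, 17, 32, 16, 59, 61]
  50 vs larger child 61 at index 12, swap → [93, 84, 76, 62, 56, 61, 70, 47, 17, 32, 16, 59, 50]

[93, 84, 76, 62, 56, 61, 70, 47, 17, 32, 16, 59, 50]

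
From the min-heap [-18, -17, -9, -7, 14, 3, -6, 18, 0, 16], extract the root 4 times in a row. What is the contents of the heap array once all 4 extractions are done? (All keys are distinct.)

extract-min #1 returns -18:
  remove root -18; move last element 16 to root → [16, -17, -9, -7, 14, 3, -6, 18, 0]
  16 vs smaller child -17 at index 1, swap → [-17, 16, -9, -7, 14, 3, -6, 18, 0]
  16 vs smaller child -7 at index 3, swap → [-17, -7, -9, 16, 14, 3, -6, 18, 0]
  16 vs smaller child 0 at index 8, swap → [-17, -7, -9, 0, 14, 3, -6, 18, 16]
extract-min #2 returns -17:
  remove root -17; move last element 16 to root → [16, -7, -9, 0, 14, 3, -6, 18]
  16 vs smaller child -9 at index 2, swap → [-9, -7, 16, 0, 14, 3, -6, 18]
  16 vs smaller child -6 at index 6, swap → [-9, -7, -6, 0, 14, 3, 16, 18]
extract-min #3 returns -9:
  remove root -9; move last element 18 to root → [18, -7, -6, 0, 14, 3, 16]
  18 vs smaller child -7 at index 1, swap → [-7, 18, -6, 0, 14, 3, 16]
  18 vs smaller child 0 at index 3, swap → [-7, 0, -6, 18, 14, 3, 16]
extract-min #4 returns -7:
  remove root -7; move last element 16 to root → [16, 0, -6, 18, 14, 3]
  16 vs smaller child -6 at index 2, swap → [-6, 0, 16, 18, 14, 3]
  16 vs only child 3 at index 5, swap → [-6, 0, 3, 18, 14, 16]

[-6, 0, 3, 18, 14, 16]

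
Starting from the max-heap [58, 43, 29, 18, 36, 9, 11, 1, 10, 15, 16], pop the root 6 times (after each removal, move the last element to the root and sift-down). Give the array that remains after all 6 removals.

[15, 10, 11, 9, 1]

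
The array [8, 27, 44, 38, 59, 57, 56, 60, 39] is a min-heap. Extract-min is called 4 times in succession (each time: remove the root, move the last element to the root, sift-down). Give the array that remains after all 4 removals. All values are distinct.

extract-min #1 returns 8:
  remove root 8; move last element 39 to root → [39, 27, 44, 38, 59, 57, 56, 60]
  39 vs smaller child 27 at index 1, swap → [27, 39, 44, 38, 59, 57, 56, 60]
  39 vs smaller child 38 at index 3, swap → [27, 38, 44, 39, 59, 57, 56, 60]
extract-min #2 returns 27:
  remove root 27; move last element 60 to root → [60, 38, 44, 39, 59, 57, 56]
  60 vs smaller child 38 at index 1, swap → [38, 60, 44, 39, 59, 57, 56]
  60 vs smaller child 39 at index 3, swap → [38, 39, 44, 60, 59, 57, 56]
extract-min #3 returns 38:
  remove root 38; move last element 56 to root → [56, 39, 44, 60, 59, 57]
  56 vs smaller child 39 at index 1, swap → [39, 56, 44, 60, 59, 57]
extract-min #4 returns 39:
  remove root 39; move last element 57 to root → [57, 56, 44, 60, 59]
  57 vs smaller child 44 at index 2, swap → [44, 56, 57, 60, 59]

[44, 56, 57, 60, 59]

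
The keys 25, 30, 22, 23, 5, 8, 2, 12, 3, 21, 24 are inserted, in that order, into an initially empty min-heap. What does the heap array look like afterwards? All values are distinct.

Insert 25:
  append 25 at index 0 → [25] (no swap needed)
Insert 30:
  append 30 at index 1 → [25, 30] (no swap needed)
Insert 22:
  append 22 at index 2 → [25, 30, 22]
  22 < parent 25 at index 0, swap → [22, 30, 25]
Insert 23:
  append 23 at index 3 → [22, 30, 25, 23]
  23 < parent 30 at index 1, swap → [22, 23, 25, 30]
Insert 5:
  append 5 at index 4 → [22, 23, 25, 30, 5]
  5 < parent 23 at index 1, swap → [22, 5, 25, 30, 23]
  5 < parent 22 at index 0, swap → [5, 22, 25, 30, 23]
Insert 8:
  append 8 at index 5 → [5, 22, 25, 30, 23, 8]
  8 < parent 25 at index 2, swap → [5, 22, 8, 30, 23, 25]
Insert 2:
  append 2 at index 6 → [5, 22, 8, 30, 23, 25, 2]
  2 < parent 8 at index 2, swap → [5, 22, 2, 30, 23, 25, 8]
  2 < parent 5 at index 0, swap → [2, 22, 5, 30, 23, 25, 8]
Insert 12:
  append 12 at index 7 → [2, 22, 5, 30, 23, 25, 8, 12]
  12 < parent 30 at index 3, swap → [2, 22, 5, 12, 23, 25, 8, 30]
  12 < parent 22 at index 1, swap → [2, 12, 5, 22, 23, 25, 8, 30]
Insert 3:
  append 3 at index 8 → [2, 12, 5, 22, 23, 25, 8, 30, 3]
  3 < parent 22 at index 3, swap → [2, 12, 5, 3, 23, 25, 8, 30, 22]
  3 < parent 12 at index 1, swap → [2, 3, 5, 12, 23, 25, 8, 30, 22]
Insert 21:
  append 21 at index 9 → [2, 3, 5, 12, 23, 25, 8, 30, 22, 21]
  21 < parent 23 at index 4, swap → [2, 3, 5, 12, 21, 25, 8, 30, 22, 23]
Insert 24:
  append 24 at index 10 → [2, 3, 5, 12, 21, 25, 8, 30, 22, 23, 24] (no swap needed)

[2, 3, 5, 12, 21, 25, 8, 30, 22, 23, 24]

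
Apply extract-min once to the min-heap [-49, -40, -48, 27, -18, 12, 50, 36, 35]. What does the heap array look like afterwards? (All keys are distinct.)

[-48, -40, 12, 27, -18, 35, 50, 36]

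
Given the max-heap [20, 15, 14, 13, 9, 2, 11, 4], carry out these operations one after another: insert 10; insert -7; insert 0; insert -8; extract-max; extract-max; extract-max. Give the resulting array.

insert 10:
  append 10 at index 8 → [20, 15, 14, 13, 9, 2, 11, 4, 10] (no swap needed)
insert -7:
  append -7 at index 9 → [20, 15, 14, 13, 9, 2, 11, 4, 10, -7] (no swap needed)
insert 0:
  append 0 at index 10 → [20, 15, 14, 13, 9, 2, 11, 4, 10, -7, 0] (no swap needed)
insert -8:
  append -8 at index 11 → [20, 15, 14, 13, 9, 2, 11, 4, 10, -7, 0, -8] (no swap needed)
extract-max → returns 20:
  remove root 20; move last element -8 to root → [-8, 15, 14, 13, 9, 2, 11, 4, 10, -7, 0]
  -8 vs larger child 15 at index 1, swap → [15, -8, 14, 13, 9, 2, 11, 4, 10, -7, 0]
  -8 vs larger child 13 at index 3, swap → [15, 13, 14, -8, 9, 2, 11, 4, 10, -7, 0]
  -8 vs larger child 10 at index 8, swap → [15, 13, 14, 10, 9, 2, 11, 4, -8, -7, 0]
extract-max → returns 15:
  remove root 15; move last element 0 to root → [0, 13, 14, 10, 9, 2, 11, 4, -8, -7]
  0 vs larger child 14 at index 2, swap → [14, 13, 0, 10, 9, 2, 11, 4, -8, -7]
  0 vs larger child 11 at index 6, swap → [14, 13, 11, 10, 9, 2, 0, 4, -8, -7]
extract-max → returns 14:
  remove root 14; move last element -7 to root → [-7, 13, 11, 10, 9, 2, 0, 4, -8]
  -7 vs larger child 13 at index 1, swap → [13, -7, 11, 10, 9, 2, 0, 4, -8]
  -7 vs larger child 10 at index 3, swap → [13, 10, 11, -7, 9, 2, 0, 4, -8]
  -7 vs larger child 4 at index 7, swap → [13, 10, 11, 4, 9, 2, 0, -7, -8]

[13, 10, 11, 4, 9, 2, 0, -7, -8]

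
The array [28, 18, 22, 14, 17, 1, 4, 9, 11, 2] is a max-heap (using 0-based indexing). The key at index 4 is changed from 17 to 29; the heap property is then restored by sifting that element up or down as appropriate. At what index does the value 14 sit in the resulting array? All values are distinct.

set index 4 from 17 to 29 → [28, 18, 22, 14, 29, 1, 4, 9, 11, 2]
29 > parent 18 at index 1, swap → [28, 29, 22, 14, 18, 1, 4, 9, 11, 2]
29 > parent 28 at index 0, swap → [29, 28, 22, 14, 18, 1, 4, 9, 11, 2]
resulting array: [29, 28, 22, 14, 18, 1, 4, 9, 11, 2]

3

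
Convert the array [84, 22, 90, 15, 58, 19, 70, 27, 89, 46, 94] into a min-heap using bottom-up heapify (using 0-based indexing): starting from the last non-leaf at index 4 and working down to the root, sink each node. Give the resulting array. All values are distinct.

sift down from index 4:
  58 vs smaller child 46 at index 9, swap → [84, 22, 90, 15, 46, 19, 70, 27, 89, 58, 94]
sift down from index 3: already satisfies heap property
sift down from index 2:
  90 vs smaller child 19 at index 5, swap → [84, 22, 19, 15, 46, 90, 70, 27, 89, 58, 94]
sift down from index 1:
  22 vs smaller child 15 at index 3, swap → [84, 15, 19, 22, 46, 90, 70, 27, 89, 58, 94]
sift down from index 0:
  84 vs smaller child 15 at index 1, swap → [15, 84, 19, 22, 46, 90, 70, 27, 89, 58, 94]
  84 vs smaller child 22 at index 3, swap → [15, 22, 19, 84, 46, 90, 70, 27, 89, 58, 94]
  84 vs smaller child 27 at index 7, swap → [15, 22, 19, 27, 46, 90, 70, 84, 89, 58, 94]

[15, 22, 19, 27, 46, 90, 70, 84, 89, 58, 94]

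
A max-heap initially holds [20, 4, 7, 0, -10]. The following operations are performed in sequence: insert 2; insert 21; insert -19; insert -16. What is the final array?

insert 2:
  append 2 at index 5 → [20, 4, 7, 0, -10, 2] (no swap needed)
insert 21:
  append 21 at index 6 → [20, 4, 7, 0, -10, 2, 21]
  21 > parent 7 at index 2, swap → [20, 4, 21, 0, -10, 2, 7]
  21 > parent 20 at index 0, swap → [21, 4, 20, 0, -10, 2, 7]
insert -19:
  append -19 at index 7 → [21, 4, 20, 0, -10, 2, 7, -19] (no swap needed)
insert -16:
  append -16 at index 8 → [21, 4, 20, 0, -10, 2, 7, -19, -16] (no swap needed)

[21, 4, 20, 0, -10, 2, 7, -19, -16]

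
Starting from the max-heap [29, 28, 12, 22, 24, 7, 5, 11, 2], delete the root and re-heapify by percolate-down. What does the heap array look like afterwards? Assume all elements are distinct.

[28, 24, 12, 22, 2, 7, 5, 11]

remove root 29; move last element 2 to root → [2, 28, 12, 22, 24, 7, 5, 11]
2 vs larger child 28 at index 1, swap → [28, 2, 12, 22, 24, 7, 5, 11]
2 vs larger child 24 at index 4, swap → [28, 24, 12, 22, 2, 7, 5, 11]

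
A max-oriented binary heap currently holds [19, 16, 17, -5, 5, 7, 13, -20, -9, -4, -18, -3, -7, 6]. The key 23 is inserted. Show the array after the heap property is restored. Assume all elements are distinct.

[23, 16, 19, -5, 5, 7, 17, -20, -9, -4, -18, -3, -7, 6, 13]

append 23 at index 14 → [19, 16, 17, -5, 5, 7, 13, -20, -9, -4, -18, -3, -7, 6, 23]
23 > parent 13 at index 6, swap → [19, 16, 17, -5, 5, 7, 23, -20, -9, -4, -18, -3, -7, 6, 13]
23 > parent 17 at index 2, swap → [19, 16, 23, -5, 5, 7, 17, -20, -9, -4, -18, -3, -7, 6, 13]
23 > parent 19 at index 0, swap → [23, 16, 19, -5, 5, 7, 17, -20, -9, -4, -18, -3, -7, 6, 13]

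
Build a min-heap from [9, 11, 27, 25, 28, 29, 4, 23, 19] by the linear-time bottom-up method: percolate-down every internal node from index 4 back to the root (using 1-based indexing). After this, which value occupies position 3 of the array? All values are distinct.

9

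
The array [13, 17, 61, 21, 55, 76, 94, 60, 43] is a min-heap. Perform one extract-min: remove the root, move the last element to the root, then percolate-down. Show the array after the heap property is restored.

[17, 21, 61, 43, 55, 76, 94, 60]

remove root 13; move last element 43 to root → [43, 17, 61, 21, 55, 76, 94, 60]
43 vs smaller child 17 at index 1, swap → [17, 43, 61, 21, 55, 76, 94, 60]
43 vs smaller child 21 at index 3, swap → [17, 21, 61, 43, 55, 76, 94, 60]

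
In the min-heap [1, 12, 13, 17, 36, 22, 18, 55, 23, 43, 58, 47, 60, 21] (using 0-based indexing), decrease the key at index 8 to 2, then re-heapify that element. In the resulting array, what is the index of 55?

7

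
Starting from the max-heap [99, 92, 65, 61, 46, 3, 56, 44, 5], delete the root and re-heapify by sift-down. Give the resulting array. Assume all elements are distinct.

[92, 61, 65, 44, 46, 3, 56, 5]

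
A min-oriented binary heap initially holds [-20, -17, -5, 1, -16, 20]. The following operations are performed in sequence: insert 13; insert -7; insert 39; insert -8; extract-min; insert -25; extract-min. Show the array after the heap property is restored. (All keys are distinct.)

insert 13:
  append 13 at index 6 → [-20, -17, -5, 1, -16, 20, 13] (no swap needed)
insert -7:
  append -7 at index 7 → [-20, -17, -5, 1, -16, 20, 13, -7]
  -7 < parent 1 at index 3, swap → [-20, -17, -5, -7, -16, 20, 13, 1]
insert 39:
  append 39 at index 8 → [-20, -17, -5, -7, -16, 20, 13, 1, 39] (no swap needed)
insert -8:
  append -8 at index 9 → [-20, -17, -5, -7, -16, 20, 13, 1, 39, -8] (no swap needed)
extract-min → returns -20:
  remove root -20; move last element -8 to root → [-8, -17, -5, -7, -16, 20, 13, 1, 39]
  -8 vs smaller child -17 at index 1, swap → [-17, -8, -5, -7, -16, 20, 13, 1, 39]
  -8 vs smaller child -16 at index 4, swap → [-17, -16, -5, -7, -8, 20, 13, 1, 39]
insert -25:
  append -25 at index 9 → [-17, -16, -5, -7, -8, 20, 13, 1, 39, -25]
  -25 < parent -8 at index 4, swap → [-17, -16, -5, -7, -25, 20, 13, 1, 39, -8]
  -25 < parent -16 at index 1, swap → [-17, -25, -5, -7, -16, 20, 13, 1, 39, -8]
  -25 < parent -17 at index 0, swap → [-25, -17, -5, -7, -16, 20, 13, 1, 39, -8]
extract-min → returns -25:
  remove root -25; move last element -8 to root → [-8, -17, -5, -7, -16, 20, 13, 1, 39]
  -8 vs smaller child -17 at index 1, swap → [-17, -8, -5, -7, -16, 20, 13, 1, 39]
  -8 vs smaller child -16 at index 4, swap → [-17, -16, -5, -7, -8, 20, 13, 1, 39]

[-17, -16, -5, -7, -8, 20, 13, 1, 39]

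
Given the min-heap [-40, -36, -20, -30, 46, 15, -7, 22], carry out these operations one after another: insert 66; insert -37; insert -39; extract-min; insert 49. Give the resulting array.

insert 66:
  append 66 at index 8 → [-40, -36, -20, -30, 46, 15, -7, 22, 66] (no swap needed)
insert -37:
  append -37 at index 9 → [-40, -36, -20, -30, 46, 15, -7, 22, 66, -37]
  -37 < parent 46 at index 4, swap → [-40, -36, -20, -30, -37, 15, -7, 22, 66, 46]
  -37 < parent -36 at index 1, swap → [-40, -37, -20, -30, -36, 15, -7, 22, 66, 46]
insert -39:
  append -39 at index 10 → [-40, -37, -20, -30, -36, 15, -7, 22, 66, 46, -39]
  -39 < parent -36 at index 4, swap → [-40, -37, -20, -30, -39, 15, -7, 22, 66, 46, -36]
  -39 < parent -37 at index 1, swap → [-40, -39, -20, -30, -37, 15, -7, 22, 66, 46, -36]
extract-min → returns -40:
  remove root -40; move last element -36 to root → [-36, -39, -20, -30, -37, 15, -7, 22, 66, 46]
  -36 vs smaller child -39 at index 1, swap → [-39, -36, -20, -30, -37, 15, -7, 22, 66, 46]
  -36 vs smaller child -37 at index 4, swap → [-39, -37, -20, -30, -36, 15, -7, 22, 66, 46]
insert 49:
  append 49 at index 10 → [-39, -37, -20, -30, -36, 15, -7, 22, 66, 46, 49] (no swap needed)

[-39, -37, -20, -30, -36, 15, -7, 22, 66, 46, 49]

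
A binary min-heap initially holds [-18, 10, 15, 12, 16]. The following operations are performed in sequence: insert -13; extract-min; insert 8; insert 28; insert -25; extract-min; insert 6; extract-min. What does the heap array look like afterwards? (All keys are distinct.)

insert -13:
  append -13 at index 5 → [-18, 10, 15, 12, 16, -13]
  -13 < parent 15 at index 2, swap → [-18, 10, -13, 12, 16, 15]
extract-min → returns -18:
  remove root -18; move last element 15 to root → [15, 10, -13, 12, 16]
  15 vs smaller child -13 at index 2, swap → [-13, 10, 15, 12, 16]
insert 8:
  append 8 at index 5 → [-13, 10, 15, 12, 16, 8]
  8 < parent 15 at index 2, swap → [-13, 10, 8, 12, 16, 15]
insert 28:
  append 28 at index 6 → [-13, 10, 8, 12, 16, 15, 28] (no swap needed)
insert -25:
  append -25 at index 7 → [-13, 10, 8, 12, 16, 15, 28, -25]
  -25 < parent 12 at index 3, swap → [-13, 10, 8, -25, 16, 15, 28, 12]
  -25 < parent 10 at index 1, swap → [-13, -25, 8, 10, 16, 15, 28, 12]
  -25 < parent -13 at index 0, swap → [-25, -13, 8, 10, 16, 15, 28, 12]
extract-min → returns -25:
  remove root -25; move last element 12 to root → [12, -13, 8, 10, 16, 15, 28]
  12 vs smaller child -13 at index 1, swap → [-13, 12, 8, 10, 16, 15, 28]
  12 vs smaller child 10 at index 3, swap → [-13, 10, 8, 12, 16, 15, 28]
insert 6:
  append 6 at index 7 → [-13, 10, 8, 12, 16, 15, 28, 6]
  6 < parent 12 at index 3, swap → [-13, 10, 8, 6, 16, 15, 28, 12]
  6 < parent 10 at index 1, swap → [-13, 6, 8, 10, 16, 15, 28, 12]
extract-min → returns -13:
  remove root -13; move last element 12 to root → [12, 6, 8, 10, 16, 15, 28]
  12 vs smaller child 6 at index 1, swap → [6, 12, 8, 10, 16, 15, 28]
  12 vs smaller child 10 at index 3, swap → [6, 10, 8, 12, 16, 15, 28]

[6, 10, 8, 12, 16, 15, 28]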